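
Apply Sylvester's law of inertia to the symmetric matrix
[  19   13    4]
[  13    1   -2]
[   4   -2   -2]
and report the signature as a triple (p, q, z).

Answer: (1, 1, 1)

Derivation:
step 0: pivot 19 → sign +
step 1: pivot -150/19 → sign −
step 2: row/col 2 already zero → sign 0
signature = (1, 1, 1)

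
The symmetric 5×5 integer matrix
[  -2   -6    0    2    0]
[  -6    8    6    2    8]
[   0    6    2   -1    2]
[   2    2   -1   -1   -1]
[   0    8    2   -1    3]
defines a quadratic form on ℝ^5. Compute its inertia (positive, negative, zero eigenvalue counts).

step 0: pivot -2 → sign −
step 1: pivot 26 → sign +
step 2: pivot 8/13 → sign +
step 3: pivot 3/8 → sign +
step 4: pivot 1/3 → sign +
signature = (4, 1, 0)

Answer: (4, 1, 0)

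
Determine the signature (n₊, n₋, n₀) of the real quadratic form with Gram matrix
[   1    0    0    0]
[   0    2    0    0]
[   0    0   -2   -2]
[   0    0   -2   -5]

Answer: (2, 2, 0)

Derivation:
step 0: pivot 1 → sign +
step 1: pivot 2 → sign +
step 2: pivot -2 → sign −
step 3: pivot -3 → sign −
signature = (2, 2, 0)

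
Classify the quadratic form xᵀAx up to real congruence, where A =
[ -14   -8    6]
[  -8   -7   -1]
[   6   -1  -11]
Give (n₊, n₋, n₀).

Answer: (0, 3, 0)

Derivation:
step 0: pivot -14 → sign −
step 1: pivot -17/7 → sign −
step 2: pivot -6/17 → sign −
signature = (0, 3, 0)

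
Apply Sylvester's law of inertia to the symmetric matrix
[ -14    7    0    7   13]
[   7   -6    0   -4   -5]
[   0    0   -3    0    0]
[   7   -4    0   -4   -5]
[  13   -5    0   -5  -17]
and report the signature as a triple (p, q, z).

Answer: (0, 5, 0)

Derivation:
step 0: pivot -14 → sign −
step 1: pivot -5/2 → sign −
step 2: pivot -3 → sign −
step 3: pivot -2/5 → sign −
step 4: pivot -3/7 → sign −
signature = (0, 5, 0)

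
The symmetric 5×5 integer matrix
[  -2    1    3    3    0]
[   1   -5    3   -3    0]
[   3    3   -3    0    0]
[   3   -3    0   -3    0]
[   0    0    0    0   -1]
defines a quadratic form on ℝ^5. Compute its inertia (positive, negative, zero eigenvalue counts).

step 0: pivot -2 → sign −
step 1: pivot -9/2 → sign −
step 2: pivot 6 → sign +
step 3: pivot 1/2 → sign +
step 4: pivot -1 → sign −
signature = (2, 3, 0)

Answer: (2, 3, 0)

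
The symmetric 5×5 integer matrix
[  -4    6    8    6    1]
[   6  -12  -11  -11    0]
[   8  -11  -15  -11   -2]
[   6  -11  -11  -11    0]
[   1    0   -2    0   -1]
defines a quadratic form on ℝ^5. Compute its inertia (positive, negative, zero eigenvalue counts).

Answer: (1, 3, 1)

Derivation:
step 0: pivot -4 → sign −
step 1: pivot -3 → sign −
step 2: pivot 4/3 → sign +
step 3: pivot -3/4 → sign −
step 4: row/col 4 already zero → sign 0
signature = (1, 3, 1)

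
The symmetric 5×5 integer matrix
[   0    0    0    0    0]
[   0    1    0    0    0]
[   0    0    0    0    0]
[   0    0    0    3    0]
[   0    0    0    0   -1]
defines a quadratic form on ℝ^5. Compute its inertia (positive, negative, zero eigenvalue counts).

step 0: pivot 1 → sign +
step 1: pivot 3 → sign +
step 2: pivot -1 → sign −
step 3: row/col 3 already zero → sign 0
step 4: row/col 4 already zero → sign 0
signature = (2, 1, 2)

Answer: (2, 1, 2)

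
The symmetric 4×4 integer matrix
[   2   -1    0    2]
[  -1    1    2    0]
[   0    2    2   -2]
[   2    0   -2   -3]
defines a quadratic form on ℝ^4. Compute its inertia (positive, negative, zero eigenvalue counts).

step 0: pivot 2 → sign +
step 1: pivot 1/2 → sign +
step 2: pivot -6 → sign −
step 3: pivot -1 → sign −
signature = (2, 2, 0)

Answer: (2, 2, 0)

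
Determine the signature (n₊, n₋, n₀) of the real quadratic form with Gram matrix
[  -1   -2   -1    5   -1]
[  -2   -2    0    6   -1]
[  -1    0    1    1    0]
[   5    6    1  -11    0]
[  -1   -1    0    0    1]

Answer: (2, 1, 2)

Derivation:
step 0: pivot -1 → sign −
step 1: pivot 2 → sign +
step 2: pivot 6 → sign +
step 3: row/col 3 already zero → sign 0
step 4: row/col 4 already zero → sign 0
signature = (2, 1, 2)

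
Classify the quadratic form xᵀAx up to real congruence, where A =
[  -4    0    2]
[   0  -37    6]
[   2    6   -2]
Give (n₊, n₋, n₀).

Answer: (0, 3, 0)

Derivation:
step 0: pivot -4 → sign −
step 1: pivot -37 → sign −
step 2: pivot -1/37 → sign −
signature = (0, 3, 0)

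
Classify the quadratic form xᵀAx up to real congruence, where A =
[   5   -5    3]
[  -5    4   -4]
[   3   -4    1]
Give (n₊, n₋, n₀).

Answer: (2, 1, 0)

Derivation:
step 0: pivot 5 → sign +
step 1: pivot -1 → sign −
step 2: pivot 1/5 → sign +
signature = (2, 1, 0)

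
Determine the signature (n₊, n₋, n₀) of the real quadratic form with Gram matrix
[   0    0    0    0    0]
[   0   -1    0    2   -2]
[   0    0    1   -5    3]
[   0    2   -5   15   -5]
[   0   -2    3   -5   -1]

Answer: (1, 2, 2)

Derivation:
step 0: pivot -1 → sign −
step 1: pivot 1 → sign +
step 2: pivot -6 → sign −
step 3: row/col 3 already zero → sign 0
step 4: row/col 4 already zero → sign 0
signature = (1, 2, 2)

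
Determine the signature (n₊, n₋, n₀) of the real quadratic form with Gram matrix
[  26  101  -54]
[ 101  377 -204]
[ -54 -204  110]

step 0: pivot 26 → sign +
step 1: pivot -399/26 → sign −
step 2: pivot 2/133 → sign +
signature = (2, 1, 0)

Answer: (2, 1, 0)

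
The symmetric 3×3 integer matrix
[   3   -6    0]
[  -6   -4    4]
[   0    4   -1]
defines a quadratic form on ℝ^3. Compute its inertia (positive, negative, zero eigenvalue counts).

step 0: pivot 3 → sign +
step 1: pivot -16 → sign −
step 2: row/col 2 already zero → sign 0
signature = (1, 1, 1)

Answer: (1, 1, 1)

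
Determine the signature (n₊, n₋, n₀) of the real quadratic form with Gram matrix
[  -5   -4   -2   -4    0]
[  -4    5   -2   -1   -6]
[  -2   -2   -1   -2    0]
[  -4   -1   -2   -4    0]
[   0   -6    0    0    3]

Answer: (2, 3, 0)

Derivation:
step 0: pivot -5 → sign −
step 1: pivot 41/5 → sign +
step 2: pivot -9/41 → sign −
step 3: pivot -1 → sign −
step 4: pivot 3 → sign +
signature = (2, 3, 0)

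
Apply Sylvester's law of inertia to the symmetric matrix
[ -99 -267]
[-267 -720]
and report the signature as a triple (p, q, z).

Answer: (1, 1, 0)

Derivation:
step 0: pivot -99 → sign −
step 1: pivot 1/11 → sign +
signature = (1, 1, 0)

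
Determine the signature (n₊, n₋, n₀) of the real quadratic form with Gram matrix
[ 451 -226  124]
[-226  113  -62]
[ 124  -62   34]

step 0: pivot 451 → sign +
step 1: pivot -113/451 → sign −
step 2: pivot -2/113 → sign −
signature = (1, 2, 0)

Answer: (1, 2, 0)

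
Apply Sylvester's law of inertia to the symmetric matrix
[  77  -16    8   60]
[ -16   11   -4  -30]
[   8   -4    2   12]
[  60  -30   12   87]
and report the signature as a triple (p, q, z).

Answer: (3, 1, 0)

Derivation:
step 0: pivot 77 → sign +
step 1: pivot 591/77 → sign +
step 2: pivot 90/197 → sign +
step 3: pivot -1/5 → sign −
signature = (3, 1, 0)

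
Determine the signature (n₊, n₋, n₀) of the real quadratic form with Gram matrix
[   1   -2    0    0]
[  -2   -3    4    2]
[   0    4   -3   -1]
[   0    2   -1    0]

Answer: (2, 2, 0)

Derivation:
step 0: pivot 1 → sign +
step 1: pivot -7 → sign −
step 2: pivot -5/7 → sign −
step 3: pivot 3/5 → sign +
signature = (2, 2, 0)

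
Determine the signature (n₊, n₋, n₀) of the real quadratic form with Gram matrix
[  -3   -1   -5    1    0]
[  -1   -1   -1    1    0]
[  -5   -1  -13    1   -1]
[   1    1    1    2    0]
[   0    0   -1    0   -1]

step 0: pivot -3 → sign −
step 1: pivot -2/3 → sign −
step 2: pivot -4 → sign −
step 3: pivot 3 → sign +
step 4: pivot -3/4 → sign −
signature = (1, 4, 0)

Answer: (1, 4, 0)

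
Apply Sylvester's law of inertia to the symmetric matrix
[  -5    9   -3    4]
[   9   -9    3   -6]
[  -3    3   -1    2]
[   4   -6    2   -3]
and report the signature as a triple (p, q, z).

Answer: (1, 1, 2)

Derivation:
step 0: pivot -5 → sign −
step 1: pivot 36/5 → sign +
step 2: row/col 2 already zero → sign 0
step 3: row/col 3 already zero → sign 0
signature = (1, 1, 2)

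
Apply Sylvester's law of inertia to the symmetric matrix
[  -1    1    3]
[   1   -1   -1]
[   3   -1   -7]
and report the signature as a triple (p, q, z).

step 0: pivot -1 → sign −
step 1: pivot 2 → sign +
step 2: pivot -2 → sign −
signature = (1, 2, 0)

Answer: (1, 2, 0)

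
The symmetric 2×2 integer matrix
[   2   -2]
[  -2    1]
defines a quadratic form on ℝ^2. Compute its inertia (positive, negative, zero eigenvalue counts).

step 0: pivot 2 → sign +
step 1: pivot -1 → sign −
signature = (1, 1, 0)

Answer: (1, 1, 0)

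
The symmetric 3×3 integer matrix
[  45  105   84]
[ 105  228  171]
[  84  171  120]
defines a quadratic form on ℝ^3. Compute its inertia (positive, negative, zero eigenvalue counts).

step 0: pivot 45 → sign +
step 1: pivot -17 → sign −
step 2: pivot -3/85 → sign −
signature = (1, 2, 0)

Answer: (1, 2, 0)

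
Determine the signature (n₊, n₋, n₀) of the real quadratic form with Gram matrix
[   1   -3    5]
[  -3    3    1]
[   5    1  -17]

step 0: pivot 1 → sign +
step 1: pivot -6 → sign −
step 2: pivot 2/3 → sign +
signature = (2, 1, 0)

Answer: (2, 1, 0)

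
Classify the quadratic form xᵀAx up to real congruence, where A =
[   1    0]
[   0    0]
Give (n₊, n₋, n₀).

Answer: (1, 0, 1)

Derivation:
step 0: pivot 1 → sign +
step 1: row/col 1 already zero → sign 0
signature = (1, 0, 1)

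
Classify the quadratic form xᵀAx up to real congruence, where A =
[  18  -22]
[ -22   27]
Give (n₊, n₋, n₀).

step 0: pivot 18 → sign +
step 1: pivot 1/9 → sign +
signature = (2, 0, 0)

Answer: (2, 0, 0)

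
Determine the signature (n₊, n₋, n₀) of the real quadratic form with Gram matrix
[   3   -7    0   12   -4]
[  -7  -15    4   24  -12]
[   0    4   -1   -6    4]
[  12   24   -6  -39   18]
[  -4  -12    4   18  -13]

Answer: (2, 3, 0)

Derivation:
step 0: pivot 3 → sign +
step 1: pivot -94/3 → sign −
step 2: pivot -23/47 → sign −
step 3: pivot 3/23 → sign +
step 4: pivot -1 → sign −
signature = (2, 3, 0)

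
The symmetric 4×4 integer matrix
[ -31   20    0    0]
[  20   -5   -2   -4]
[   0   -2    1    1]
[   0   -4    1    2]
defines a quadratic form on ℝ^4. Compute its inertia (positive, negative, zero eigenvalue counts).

Answer: (2, 2, 0)

Derivation:
step 0: pivot -31 → sign −
step 1: pivot 245/31 → sign +
step 2: pivot 121/245 → sign +
step 3: pivot -3/121 → sign −
signature = (2, 2, 0)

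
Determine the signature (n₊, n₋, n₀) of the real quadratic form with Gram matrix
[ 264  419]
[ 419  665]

step 0: pivot 264 → sign +
step 1: pivot -1/264 → sign −
signature = (1, 1, 0)

Answer: (1, 1, 0)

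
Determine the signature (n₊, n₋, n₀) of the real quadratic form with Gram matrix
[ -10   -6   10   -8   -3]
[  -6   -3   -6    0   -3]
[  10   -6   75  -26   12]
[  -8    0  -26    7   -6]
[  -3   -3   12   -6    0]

Answer: (1, 4, 0)

Derivation:
step 0: pivot -10 → sign −
step 1: pivot 3/5 → sign +
step 2: pivot -155 → sign −
step 3: pivot -1/5 → sign −
step 4: pivot -3/62 → sign −
signature = (1, 4, 0)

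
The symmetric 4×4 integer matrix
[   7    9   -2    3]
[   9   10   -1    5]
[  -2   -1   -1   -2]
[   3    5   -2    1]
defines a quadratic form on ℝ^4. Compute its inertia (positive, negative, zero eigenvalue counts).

Answer: (2, 1, 1)

Derivation:
step 0: pivot 7 → sign +
step 1: pivot -11/7 → sign −
step 2: pivot 6/11 → sign +
step 3: row/col 3 already zero → sign 0
signature = (2, 1, 1)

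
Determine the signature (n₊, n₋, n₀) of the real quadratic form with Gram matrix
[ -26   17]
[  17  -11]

Answer: (1, 1, 0)

Derivation:
step 0: pivot -26 → sign −
step 1: pivot 3/26 → sign +
signature = (1, 1, 0)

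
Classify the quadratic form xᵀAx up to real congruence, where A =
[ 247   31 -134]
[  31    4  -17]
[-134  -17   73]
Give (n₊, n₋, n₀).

step 0: pivot 247 → sign +
step 1: pivot 27/247 → sign +
step 2: row/col 2 already zero → sign 0
signature = (2, 0, 1)

Answer: (2, 0, 1)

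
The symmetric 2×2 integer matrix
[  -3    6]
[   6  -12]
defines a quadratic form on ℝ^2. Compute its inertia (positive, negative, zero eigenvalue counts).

Answer: (0, 1, 1)

Derivation:
step 0: pivot -3 → sign −
step 1: row/col 1 already zero → sign 0
signature = (0, 1, 1)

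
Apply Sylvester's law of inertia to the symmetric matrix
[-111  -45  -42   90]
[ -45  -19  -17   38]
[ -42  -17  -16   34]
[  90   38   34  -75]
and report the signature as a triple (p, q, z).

step 0: pivot -111 → sign −
step 1: pivot -28/37 → sign −
step 2: pivot -3/28 → sign −
step 3: pivot 1 → sign +
signature = (1, 3, 0)

Answer: (1, 3, 0)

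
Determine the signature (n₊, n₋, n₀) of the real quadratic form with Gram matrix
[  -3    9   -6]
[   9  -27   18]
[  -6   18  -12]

Answer: (0, 1, 2)

Derivation:
step 0: pivot -3 → sign −
step 1: row/col 1 already zero → sign 0
step 2: row/col 2 already zero → sign 0
signature = (0, 1, 2)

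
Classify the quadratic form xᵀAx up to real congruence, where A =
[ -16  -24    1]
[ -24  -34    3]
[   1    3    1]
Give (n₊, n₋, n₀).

Answer: (1, 2, 0)

Derivation:
step 0: pivot -16 → sign −
step 1: pivot 2 → sign +
step 2: pivot -1/16 → sign −
signature = (1, 2, 0)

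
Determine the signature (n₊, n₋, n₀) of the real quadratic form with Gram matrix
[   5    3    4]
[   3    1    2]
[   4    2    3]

Answer: (1, 1, 1)

Derivation:
step 0: pivot 5 → sign +
step 1: pivot -4/5 → sign −
step 2: row/col 2 already zero → sign 0
signature = (1, 1, 1)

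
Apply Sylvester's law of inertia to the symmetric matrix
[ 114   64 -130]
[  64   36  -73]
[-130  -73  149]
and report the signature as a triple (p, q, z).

step 0: pivot 114 → sign +
step 1: pivot 4/57 → sign +
step 2: pivot 3/4 → sign +
signature = (3, 0, 0)

Answer: (3, 0, 0)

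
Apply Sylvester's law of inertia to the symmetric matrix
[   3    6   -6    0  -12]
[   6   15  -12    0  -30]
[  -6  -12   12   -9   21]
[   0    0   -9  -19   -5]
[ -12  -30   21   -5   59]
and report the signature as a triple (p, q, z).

Answer: (4, 1, 0)

Derivation:
step 0: pivot 3 → sign +
step 1: pivot 3 → sign +
step 2: pivot -19 → sign −
step 3: pivot 81/19 → sign +
step 4: pivot 2/9 → sign +
signature = (4, 1, 0)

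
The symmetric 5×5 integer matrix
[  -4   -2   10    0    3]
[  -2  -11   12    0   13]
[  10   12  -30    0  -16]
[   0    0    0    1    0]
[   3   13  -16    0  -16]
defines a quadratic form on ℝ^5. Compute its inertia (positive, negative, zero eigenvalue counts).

Answer: (2, 3, 0)

Derivation:
step 0: pivot -4 → sign −
step 1: pivot -10 → sign −
step 2: pivot -1/10 → sign −
step 3: pivot 1 → sign +
step 4: pivot 3/2 → sign +
signature = (2, 3, 0)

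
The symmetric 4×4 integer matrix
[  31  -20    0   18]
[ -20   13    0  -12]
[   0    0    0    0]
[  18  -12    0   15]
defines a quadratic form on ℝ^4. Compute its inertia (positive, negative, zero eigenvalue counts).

step 0: pivot 31 → sign +
step 1: pivot 3/31 → sign +
step 2: pivot 3 → sign +
step 3: row/col 3 already zero → sign 0
signature = (3, 0, 1)

Answer: (3, 0, 1)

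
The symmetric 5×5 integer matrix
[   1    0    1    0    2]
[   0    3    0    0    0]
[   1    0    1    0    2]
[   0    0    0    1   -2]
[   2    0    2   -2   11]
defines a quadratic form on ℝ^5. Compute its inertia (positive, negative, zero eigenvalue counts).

step 0: pivot 1 → sign +
step 1: pivot 3 → sign +
step 2: pivot 1 → sign +
step 3: pivot 3 → sign +
step 4: row/col 4 already zero → sign 0
signature = (4, 0, 1)

Answer: (4, 0, 1)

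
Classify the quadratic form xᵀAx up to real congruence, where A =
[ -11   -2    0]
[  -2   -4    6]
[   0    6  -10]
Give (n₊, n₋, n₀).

Answer: (0, 3, 0)

Derivation:
step 0: pivot -11 → sign −
step 1: pivot -40/11 → sign −
step 2: pivot -1/10 → sign −
signature = (0, 3, 0)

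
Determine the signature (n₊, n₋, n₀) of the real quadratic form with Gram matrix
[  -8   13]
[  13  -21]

step 0: pivot -8 → sign −
step 1: pivot 1/8 → sign +
signature = (1, 1, 0)

Answer: (1, 1, 0)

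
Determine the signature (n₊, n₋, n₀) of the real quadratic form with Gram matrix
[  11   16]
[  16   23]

step 0: pivot 11 → sign +
step 1: pivot -3/11 → sign −
signature = (1, 1, 0)

Answer: (1, 1, 0)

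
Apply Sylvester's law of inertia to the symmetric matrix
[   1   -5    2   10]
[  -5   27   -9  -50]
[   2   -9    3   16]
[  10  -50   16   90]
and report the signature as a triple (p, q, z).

step 0: pivot 1 → sign +
step 1: pivot 2 → sign +
step 2: pivot -3/2 → sign −
step 3: pivot 2/3 → sign +
signature = (3, 1, 0)

Answer: (3, 1, 0)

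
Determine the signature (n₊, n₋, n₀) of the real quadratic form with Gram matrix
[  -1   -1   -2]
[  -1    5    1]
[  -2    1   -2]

Answer: (2, 1, 0)

Derivation:
step 0: pivot -1 → sign −
step 1: pivot 6 → sign +
step 2: pivot 1/2 → sign +
signature = (2, 1, 0)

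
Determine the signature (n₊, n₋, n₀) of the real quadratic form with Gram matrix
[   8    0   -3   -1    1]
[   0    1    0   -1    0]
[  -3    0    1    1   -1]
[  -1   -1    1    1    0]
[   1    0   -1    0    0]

step 0: pivot 8 → sign +
step 1: pivot 1 → sign +
step 2: pivot -1/8 → sign −
step 3: pivot 3 → sign +
step 4: row/col 4 already zero → sign 0
signature = (3, 1, 1)

Answer: (3, 1, 1)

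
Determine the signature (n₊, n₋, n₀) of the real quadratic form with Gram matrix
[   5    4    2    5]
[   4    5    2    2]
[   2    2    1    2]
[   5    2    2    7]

Answer: (3, 1, 0)

Derivation:
step 0: pivot 5 → sign +
step 1: pivot 9/5 → sign +
step 2: pivot 1/9 → sign +
step 3: pivot -2 → sign −
signature = (3, 1, 0)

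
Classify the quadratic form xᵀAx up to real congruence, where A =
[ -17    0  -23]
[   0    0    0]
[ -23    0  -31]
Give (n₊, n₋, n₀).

Answer: (1, 1, 1)

Derivation:
step 0: pivot -17 → sign −
step 1: pivot 2/17 → sign +
step 2: row/col 2 already zero → sign 0
signature = (1, 1, 1)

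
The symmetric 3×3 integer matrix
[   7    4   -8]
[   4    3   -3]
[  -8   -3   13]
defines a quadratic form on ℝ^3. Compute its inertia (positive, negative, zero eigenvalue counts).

Answer: (3, 0, 0)

Derivation:
step 0: pivot 7 → sign +
step 1: pivot 5/7 → sign +
step 2: pivot 2/5 → sign +
signature = (3, 0, 0)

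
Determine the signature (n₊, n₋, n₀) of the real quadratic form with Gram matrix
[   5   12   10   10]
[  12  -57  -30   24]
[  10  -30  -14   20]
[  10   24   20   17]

step 0: pivot 5 → sign +
step 1: pivot -429/5 → sign −
step 2: pivot -2/143 → sign −
step 3: pivot -3 → sign −
signature = (1, 3, 0)

Answer: (1, 3, 0)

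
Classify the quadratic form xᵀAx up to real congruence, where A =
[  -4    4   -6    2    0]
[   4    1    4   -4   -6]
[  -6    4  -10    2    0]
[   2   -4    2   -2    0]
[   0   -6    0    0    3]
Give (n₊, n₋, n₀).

Answer: (1, 3, 1)

Derivation:
step 0: pivot -4 → sign −
step 1: pivot 5 → sign +
step 2: pivot -9/5 → sign −
step 3: pivot -1 → sign −
step 4: row/col 4 already zero → sign 0
signature = (1, 3, 1)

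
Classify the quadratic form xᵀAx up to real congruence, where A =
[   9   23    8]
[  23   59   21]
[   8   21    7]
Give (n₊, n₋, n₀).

step 0: pivot 9 → sign +
step 1: pivot 2/9 → sign +
step 2: pivot -3/2 → sign −
signature = (2, 1, 0)

Answer: (2, 1, 0)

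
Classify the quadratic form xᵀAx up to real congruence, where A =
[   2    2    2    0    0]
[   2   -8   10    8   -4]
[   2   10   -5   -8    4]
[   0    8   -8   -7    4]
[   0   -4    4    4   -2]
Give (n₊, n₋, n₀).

Answer: (3, 2, 0)

Derivation:
step 0: pivot 2 → sign +
step 1: pivot -10 → sign −
step 2: pivot -3/5 → sign −
step 3: pivot 11/3 → sign +
step 4: pivot 2/11 → sign +
signature = (3, 2, 0)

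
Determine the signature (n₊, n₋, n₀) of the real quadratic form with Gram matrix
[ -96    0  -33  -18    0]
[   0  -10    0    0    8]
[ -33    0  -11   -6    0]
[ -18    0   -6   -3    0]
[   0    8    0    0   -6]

Answer: (3, 2, 0)

Derivation:
step 0: pivot -96 → sign −
step 1: pivot -10 → sign −
step 2: pivot 11/32 → sign +
step 3: pivot 3/11 → sign +
step 4: pivot 2/5 → sign +
signature = (3, 2, 0)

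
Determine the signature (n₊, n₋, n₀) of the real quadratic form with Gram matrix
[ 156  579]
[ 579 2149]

step 0: pivot 156 → sign +
step 1: pivot 1/52 → sign +
signature = (2, 0, 0)

Answer: (2, 0, 0)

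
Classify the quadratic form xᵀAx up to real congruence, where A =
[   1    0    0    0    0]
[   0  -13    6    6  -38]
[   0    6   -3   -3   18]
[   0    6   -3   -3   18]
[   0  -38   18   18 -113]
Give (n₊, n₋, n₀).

step 0: pivot 1 → sign +
step 1: pivot -13 → sign −
step 2: pivot -3/13 → sign −
step 3: pivot -1 → sign −
step 4: row/col 4 already zero → sign 0
signature = (1, 3, 1)

Answer: (1, 3, 1)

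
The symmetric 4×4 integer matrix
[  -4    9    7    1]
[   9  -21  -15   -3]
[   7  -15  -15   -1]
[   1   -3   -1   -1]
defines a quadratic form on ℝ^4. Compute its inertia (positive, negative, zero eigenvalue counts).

step 0: pivot -4 → sign −
step 1: pivot -3/4 → sign −
step 2: pivot -2 → sign −
step 3: row/col 3 already zero → sign 0
signature = (0, 3, 1)

Answer: (0, 3, 1)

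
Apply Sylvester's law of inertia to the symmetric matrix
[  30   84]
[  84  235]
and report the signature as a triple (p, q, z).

step 0: pivot 30 → sign +
step 1: pivot -1/5 → sign −
signature = (1, 1, 0)

Answer: (1, 1, 0)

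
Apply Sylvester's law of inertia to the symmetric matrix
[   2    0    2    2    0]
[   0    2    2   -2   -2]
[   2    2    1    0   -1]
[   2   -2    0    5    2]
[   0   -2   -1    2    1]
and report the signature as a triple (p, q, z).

Answer: (3, 2, 0)

Derivation:
step 0: pivot 2 → sign +
step 1: pivot 2 → sign +
step 2: pivot -3 → sign −
step 3: pivot 1 → sign +
step 4: pivot -2/3 → sign −
signature = (3, 2, 0)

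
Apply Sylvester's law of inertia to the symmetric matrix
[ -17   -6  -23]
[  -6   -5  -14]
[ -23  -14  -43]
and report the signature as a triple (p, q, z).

Answer: (1, 2, 0)

Derivation:
step 0: pivot -17 → sign −
step 1: pivot -49/17 → sign −
step 2: pivot 6/49 → sign +
signature = (1, 2, 0)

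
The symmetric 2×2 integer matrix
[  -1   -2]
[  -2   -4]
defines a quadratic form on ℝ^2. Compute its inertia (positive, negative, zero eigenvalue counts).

Answer: (0, 1, 1)

Derivation:
step 0: pivot -1 → sign −
step 1: row/col 1 already zero → sign 0
signature = (0, 1, 1)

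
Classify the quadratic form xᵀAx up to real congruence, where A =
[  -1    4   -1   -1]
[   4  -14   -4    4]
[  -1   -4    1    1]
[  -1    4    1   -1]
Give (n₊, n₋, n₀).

step 0: pivot -1 → sign −
step 1: pivot 2 → sign +
step 2: pivot -30 → sign −
step 3: pivot 2/15 → sign +
signature = (2, 2, 0)

Answer: (2, 2, 0)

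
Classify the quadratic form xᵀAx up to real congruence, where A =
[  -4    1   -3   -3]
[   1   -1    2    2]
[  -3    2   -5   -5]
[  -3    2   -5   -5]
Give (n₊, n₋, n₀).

Answer: (0, 3, 1)

Derivation:
step 0: pivot -4 → sign −
step 1: pivot -3/4 → sign −
step 2: pivot -2/3 → sign −
step 3: row/col 3 already zero → sign 0
signature = (0, 3, 1)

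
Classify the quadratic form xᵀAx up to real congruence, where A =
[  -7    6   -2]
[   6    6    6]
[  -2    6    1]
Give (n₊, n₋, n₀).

step 0: pivot -7 → sign −
step 1: pivot 78/7 → sign +
step 2: pivot -1/13 → sign −
signature = (1, 2, 0)

Answer: (1, 2, 0)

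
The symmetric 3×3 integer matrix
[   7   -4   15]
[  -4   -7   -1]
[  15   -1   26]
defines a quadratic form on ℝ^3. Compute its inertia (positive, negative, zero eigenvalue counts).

step 0: pivot 7 → sign +
step 1: pivot -65/7 → sign −
step 2: pivot 2/65 → sign +
signature = (2, 1, 0)

Answer: (2, 1, 0)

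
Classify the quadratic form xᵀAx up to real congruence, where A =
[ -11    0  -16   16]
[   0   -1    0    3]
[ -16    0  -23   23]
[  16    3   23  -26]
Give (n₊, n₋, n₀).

Answer: (2, 2, 0)

Derivation:
step 0: pivot -11 → sign −
step 1: pivot -1 → sign −
step 2: pivot 3/11 → sign +
step 3: pivot 6 → sign +
signature = (2, 2, 0)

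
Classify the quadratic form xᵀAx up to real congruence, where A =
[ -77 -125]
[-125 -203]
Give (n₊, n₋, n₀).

Answer: (0, 2, 0)

Derivation:
step 0: pivot -77 → sign −
step 1: pivot -6/77 → sign −
signature = (0, 2, 0)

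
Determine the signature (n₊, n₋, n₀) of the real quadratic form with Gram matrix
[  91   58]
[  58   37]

step 0: pivot 91 → sign +
step 1: pivot 3/91 → sign +
signature = (2, 0, 0)

Answer: (2, 0, 0)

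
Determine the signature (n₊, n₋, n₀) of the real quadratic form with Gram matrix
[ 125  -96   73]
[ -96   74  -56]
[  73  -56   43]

step 0: pivot 125 → sign +
step 1: pivot 34/125 → sign +
step 2: pivot 6/17 → sign +
signature = (3, 0, 0)

Answer: (3, 0, 0)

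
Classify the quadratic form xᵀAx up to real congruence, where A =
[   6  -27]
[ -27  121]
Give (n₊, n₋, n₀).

step 0: pivot 6 → sign +
step 1: pivot -1/2 → sign −
signature = (1, 1, 0)

Answer: (1, 1, 0)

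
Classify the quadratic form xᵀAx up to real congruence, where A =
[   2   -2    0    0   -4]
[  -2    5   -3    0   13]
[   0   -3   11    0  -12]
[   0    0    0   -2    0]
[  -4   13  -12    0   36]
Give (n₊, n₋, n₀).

Answer: (3, 2, 0)

Derivation:
step 0: pivot 2 → sign +
step 1: pivot 3 → sign +
step 2: pivot 8 → sign +
step 3: pivot -2 → sign −
step 4: pivot -1/8 → sign −
signature = (3, 2, 0)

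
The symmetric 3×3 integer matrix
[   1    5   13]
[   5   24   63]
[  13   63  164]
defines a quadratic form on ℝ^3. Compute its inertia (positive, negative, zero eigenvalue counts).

Answer: (1, 2, 0)

Derivation:
step 0: pivot 1 → sign +
step 1: pivot -1 → sign −
step 2: pivot -1 → sign −
signature = (1, 2, 0)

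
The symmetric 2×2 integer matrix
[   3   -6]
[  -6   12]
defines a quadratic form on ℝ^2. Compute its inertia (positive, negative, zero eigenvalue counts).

step 0: pivot 3 → sign +
step 1: row/col 1 already zero → sign 0
signature = (1, 0, 1)

Answer: (1, 0, 1)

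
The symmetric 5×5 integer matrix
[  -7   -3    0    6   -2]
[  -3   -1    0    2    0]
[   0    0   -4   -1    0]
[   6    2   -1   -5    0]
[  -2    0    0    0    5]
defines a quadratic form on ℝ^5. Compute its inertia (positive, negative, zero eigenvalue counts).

step 0: pivot -7 → sign −
step 1: pivot 2/7 → sign +
step 2: pivot -4 → sign −
step 3: pivot -3/4 → sign −
step 4: pivot 3 → sign +
signature = (2, 3, 0)

Answer: (2, 3, 0)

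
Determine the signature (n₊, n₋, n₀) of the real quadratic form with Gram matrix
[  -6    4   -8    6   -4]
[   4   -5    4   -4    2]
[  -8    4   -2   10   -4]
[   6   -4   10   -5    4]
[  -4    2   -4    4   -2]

Answer: (3, 2, 0)

Derivation:
step 0: pivot -6 → sign −
step 1: pivot -7/3 → sign −
step 2: pivot 66/7 → sign +
step 3: pivot 19/33 → sign +
step 4: pivot 6/19 → sign +
signature = (3, 2, 0)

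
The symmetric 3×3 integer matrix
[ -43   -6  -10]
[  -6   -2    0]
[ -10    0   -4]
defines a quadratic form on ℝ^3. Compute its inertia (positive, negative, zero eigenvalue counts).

Answer: (0, 2, 1)

Derivation:
step 0: pivot -43 → sign −
step 1: pivot -50/43 → sign −
step 2: row/col 2 already zero → sign 0
signature = (0, 2, 1)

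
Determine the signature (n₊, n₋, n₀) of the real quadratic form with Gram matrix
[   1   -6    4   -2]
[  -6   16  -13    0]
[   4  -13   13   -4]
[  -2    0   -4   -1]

Answer: (2, 2, 0)

Derivation:
step 0: pivot 1 → sign +
step 1: pivot -20 → sign −
step 2: pivot 61/20 → sign +
step 3: pivot -1/61 → sign −
signature = (2, 2, 0)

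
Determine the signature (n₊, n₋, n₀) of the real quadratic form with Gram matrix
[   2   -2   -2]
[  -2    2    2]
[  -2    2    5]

Answer: (2, 0, 1)

Derivation:
step 0: pivot 2 → sign +
step 1: pivot 3 → sign +
step 2: row/col 2 already zero → sign 0
signature = (2, 0, 1)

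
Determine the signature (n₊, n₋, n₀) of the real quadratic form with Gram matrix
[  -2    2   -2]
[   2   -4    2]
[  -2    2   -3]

Answer: (0, 3, 0)

Derivation:
step 0: pivot -2 → sign −
step 1: pivot -2 → sign −
step 2: pivot -1 → sign −
signature = (0, 3, 0)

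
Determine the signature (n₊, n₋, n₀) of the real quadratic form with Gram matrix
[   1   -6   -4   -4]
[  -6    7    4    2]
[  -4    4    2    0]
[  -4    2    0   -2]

Answer: (2, 2, 0)

Derivation:
step 0: pivot 1 → sign +
step 1: pivot -29 → sign −
step 2: pivot -6/29 → sign −
step 3: pivot 2 → sign +
signature = (2, 2, 0)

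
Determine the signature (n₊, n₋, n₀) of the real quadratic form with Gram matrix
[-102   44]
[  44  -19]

Answer: (0, 2, 0)

Derivation:
step 0: pivot -102 → sign −
step 1: pivot -1/51 → sign −
signature = (0, 2, 0)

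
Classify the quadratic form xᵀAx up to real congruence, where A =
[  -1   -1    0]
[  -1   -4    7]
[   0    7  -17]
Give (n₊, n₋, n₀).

step 0: pivot -1 → sign −
step 1: pivot -3 → sign −
step 2: pivot -2/3 → sign −
signature = (0, 3, 0)

Answer: (0, 3, 0)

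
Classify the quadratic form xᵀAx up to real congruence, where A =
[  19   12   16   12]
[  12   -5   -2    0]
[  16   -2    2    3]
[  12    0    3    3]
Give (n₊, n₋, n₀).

step 0: pivot 19 → sign +
step 1: pivot -239/19 → sign −
step 2: pivot 42/239 → sign +
step 3: pivot -3/14 → sign −
signature = (2, 2, 0)

Answer: (2, 2, 0)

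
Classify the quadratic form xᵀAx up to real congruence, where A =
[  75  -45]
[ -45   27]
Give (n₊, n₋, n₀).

step 0: pivot 75 → sign +
step 1: row/col 1 already zero → sign 0
signature = (1, 0, 1)

Answer: (1, 0, 1)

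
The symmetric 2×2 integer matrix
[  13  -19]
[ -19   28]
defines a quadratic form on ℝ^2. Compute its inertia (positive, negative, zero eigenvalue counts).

step 0: pivot 13 → sign +
step 1: pivot 3/13 → sign +
signature = (2, 0, 0)

Answer: (2, 0, 0)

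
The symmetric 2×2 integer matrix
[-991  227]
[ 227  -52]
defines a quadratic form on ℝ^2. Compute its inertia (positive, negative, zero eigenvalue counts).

step 0: pivot -991 → sign −
step 1: pivot -3/991 → sign −
signature = (0, 2, 0)

Answer: (0, 2, 0)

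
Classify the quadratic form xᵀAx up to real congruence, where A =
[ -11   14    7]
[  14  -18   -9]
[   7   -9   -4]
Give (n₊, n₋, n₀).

Answer: (1, 2, 0)

Derivation:
step 0: pivot -11 → sign −
step 1: pivot -2/11 → sign −
step 2: pivot 1/2 → sign +
signature = (1, 2, 0)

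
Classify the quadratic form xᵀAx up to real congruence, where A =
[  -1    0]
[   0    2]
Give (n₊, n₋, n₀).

Answer: (1, 1, 0)

Derivation:
step 0: pivot -1 → sign −
step 1: pivot 2 → sign +
signature = (1, 1, 0)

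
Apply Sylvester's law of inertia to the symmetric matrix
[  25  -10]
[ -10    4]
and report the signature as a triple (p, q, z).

Answer: (1, 0, 1)

Derivation:
step 0: pivot 25 → sign +
step 1: row/col 1 already zero → sign 0
signature = (1, 0, 1)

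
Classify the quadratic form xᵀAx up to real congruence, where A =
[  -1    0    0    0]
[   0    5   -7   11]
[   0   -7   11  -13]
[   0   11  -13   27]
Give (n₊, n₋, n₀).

step 0: pivot -1 → sign −
step 1: pivot 5 → sign +
step 2: pivot 6/5 → sign +
step 3: pivot -2 → sign −
signature = (2, 2, 0)

Answer: (2, 2, 0)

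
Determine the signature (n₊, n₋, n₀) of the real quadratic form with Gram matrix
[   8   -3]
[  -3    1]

Answer: (1, 1, 0)

Derivation:
step 0: pivot 8 → sign +
step 1: pivot -1/8 → sign −
signature = (1, 1, 0)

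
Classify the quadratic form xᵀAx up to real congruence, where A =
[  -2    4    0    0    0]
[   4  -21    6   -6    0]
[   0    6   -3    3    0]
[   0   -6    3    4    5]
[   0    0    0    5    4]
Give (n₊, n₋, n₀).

Answer: (2, 3, 0)

Derivation:
step 0: pivot -2 → sign −
step 1: pivot -13 → sign −
step 2: pivot -3/13 → sign −
step 3: pivot 7 → sign +
step 4: pivot 3/7 → sign +
signature = (2, 3, 0)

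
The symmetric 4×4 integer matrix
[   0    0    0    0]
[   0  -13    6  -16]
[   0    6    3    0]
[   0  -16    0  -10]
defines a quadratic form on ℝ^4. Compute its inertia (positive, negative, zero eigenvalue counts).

step 0: pivot -13 → sign −
step 1: pivot 75/13 → sign +
step 2: pivot 6/25 → sign +
step 3: row/col 3 already zero → sign 0
signature = (2, 1, 1)

Answer: (2, 1, 1)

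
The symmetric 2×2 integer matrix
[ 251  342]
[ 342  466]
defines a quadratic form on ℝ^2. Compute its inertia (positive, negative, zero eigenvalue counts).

step 0: pivot 251 → sign +
step 1: pivot 2/251 → sign +
signature = (2, 0, 0)

Answer: (2, 0, 0)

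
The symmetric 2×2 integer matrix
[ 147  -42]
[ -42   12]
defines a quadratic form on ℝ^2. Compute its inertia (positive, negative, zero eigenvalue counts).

Answer: (1, 0, 1)

Derivation:
step 0: pivot 147 → sign +
step 1: row/col 1 already zero → sign 0
signature = (1, 0, 1)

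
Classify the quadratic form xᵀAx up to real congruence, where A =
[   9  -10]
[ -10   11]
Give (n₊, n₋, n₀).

step 0: pivot 9 → sign +
step 1: pivot -1/9 → sign −
signature = (1, 1, 0)

Answer: (1, 1, 0)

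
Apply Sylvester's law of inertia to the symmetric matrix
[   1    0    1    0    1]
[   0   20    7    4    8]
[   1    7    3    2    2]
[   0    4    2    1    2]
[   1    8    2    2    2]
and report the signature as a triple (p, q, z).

step 0: pivot 1 → sign +
step 1: pivot 20 → sign +
step 2: pivot -9/20 → sign −
step 3: pivot 1 → sign +
step 4: pivot 1 → sign +
signature = (4, 1, 0)

Answer: (4, 1, 0)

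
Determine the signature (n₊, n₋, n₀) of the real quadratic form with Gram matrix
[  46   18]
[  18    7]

step 0: pivot 46 → sign +
step 1: pivot -1/23 → sign −
signature = (1, 1, 0)

Answer: (1, 1, 0)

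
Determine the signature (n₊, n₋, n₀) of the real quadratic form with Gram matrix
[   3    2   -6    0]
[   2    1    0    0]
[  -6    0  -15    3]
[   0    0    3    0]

step 0: pivot 3 → sign +
step 1: pivot -1/3 → sign −
step 2: pivot 21 → sign +
step 3: pivot -3/7 → sign −
signature = (2, 2, 0)

Answer: (2, 2, 0)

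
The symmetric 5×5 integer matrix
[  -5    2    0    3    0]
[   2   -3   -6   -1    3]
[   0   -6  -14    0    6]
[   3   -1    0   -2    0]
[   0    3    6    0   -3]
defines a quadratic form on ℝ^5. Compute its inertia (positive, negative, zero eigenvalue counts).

step 0: pivot -5 → sign −
step 1: pivot -11/5 → sign −
step 2: pivot 26/11 → sign +
step 3: pivot -4/13 → sign −
step 4: pivot -3/4 → sign −
signature = (1, 4, 0)

Answer: (1, 4, 0)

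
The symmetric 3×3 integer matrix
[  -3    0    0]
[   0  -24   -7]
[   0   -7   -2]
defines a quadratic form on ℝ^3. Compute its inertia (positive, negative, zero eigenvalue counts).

step 0: pivot -3 → sign −
step 1: pivot -24 → sign −
step 2: pivot 1/24 → sign +
signature = (1, 2, 0)

Answer: (1, 2, 0)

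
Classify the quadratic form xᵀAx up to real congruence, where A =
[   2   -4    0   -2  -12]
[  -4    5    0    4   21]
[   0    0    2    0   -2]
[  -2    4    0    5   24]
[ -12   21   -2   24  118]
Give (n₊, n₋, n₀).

step 0: pivot 2 → sign +
step 1: pivot -3 → sign −
step 2: pivot 2 → sign +
step 3: pivot 3 → sign +
step 4: pivot -1 → sign −
signature = (3, 2, 0)

Answer: (3, 2, 0)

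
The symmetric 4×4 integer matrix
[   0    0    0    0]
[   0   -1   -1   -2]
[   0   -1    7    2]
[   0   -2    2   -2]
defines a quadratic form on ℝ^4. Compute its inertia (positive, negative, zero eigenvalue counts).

Answer: (1, 1, 2)

Derivation:
step 0: pivot -1 → sign −
step 1: pivot 8 → sign +
step 2: row/col 2 already zero → sign 0
step 3: row/col 3 already zero → sign 0
signature = (1, 1, 2)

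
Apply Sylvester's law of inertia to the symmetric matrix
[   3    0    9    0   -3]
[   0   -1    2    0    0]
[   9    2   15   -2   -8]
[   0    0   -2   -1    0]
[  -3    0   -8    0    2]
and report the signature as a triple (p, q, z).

Answer: (1, 4, 0)

Derivation:
step 0: pivot 3 → sign +
step 1: pivot -1 → sign −
step 2: pivot -8 → sign −
step 3: pivot -1/2 → sign −
step 4: pivot -3/4 → sign −
signature = (1, 4, 0)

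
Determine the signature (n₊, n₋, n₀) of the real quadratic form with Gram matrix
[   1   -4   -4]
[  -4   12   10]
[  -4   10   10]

step 0: pivot 1 → sign +
step 1: pivot -4 → sign −
step 2: pivot 3 → sign +
signature = (2, 1, 0)

Answer: (2, 1, 0)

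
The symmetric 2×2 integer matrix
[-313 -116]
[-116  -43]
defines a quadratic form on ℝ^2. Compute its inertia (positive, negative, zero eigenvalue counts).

Answer: (0, 2, 0)

Derivation:
step 0: pivot -313 → sign −
step 1: pivot -3/313 → sign −
signature = (0, 2, 0)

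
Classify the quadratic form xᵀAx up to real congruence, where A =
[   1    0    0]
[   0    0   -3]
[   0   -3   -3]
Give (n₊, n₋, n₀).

step 0: pivot 1 → sign +
step 1: pivot -3 → sign −
step 2: pivot 3 → sign +
signature = (2, 1, 0)

Answer: (2, 1, 0)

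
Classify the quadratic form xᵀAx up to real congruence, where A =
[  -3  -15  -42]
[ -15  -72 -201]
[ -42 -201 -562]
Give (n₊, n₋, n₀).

step 0: pivot -3 → sign −
step 1: pivot 3 → sign +
step 2: pivot -1 → sign −
signature = (1, 2, 0)

Answer: (1, 2, 0)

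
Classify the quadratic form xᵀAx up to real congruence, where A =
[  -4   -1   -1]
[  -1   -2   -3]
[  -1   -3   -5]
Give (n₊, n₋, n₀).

step 0: pivot -4 → sign −
step 1: pivot -7/4 → sign −
step 2: pivot -3/7 → sign −
signature = (0, 3, 0)

Answer: (0, 3, 0)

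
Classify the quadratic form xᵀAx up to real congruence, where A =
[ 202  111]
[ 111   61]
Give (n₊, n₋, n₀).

Answer: (2, 0, 0)

Derivation:
step 0: pivot 202 → sign +
step 1: pivot 1/202 → sign +
signature = (2, 0, 0)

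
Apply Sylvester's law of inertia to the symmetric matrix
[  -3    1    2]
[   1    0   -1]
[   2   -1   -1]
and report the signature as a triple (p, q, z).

Answer: (1, 1, 1)

Derivation:
step 0: pivot -3 → sign −
step 1: pivot 1/3 → sign +
step 2: row/col 2 already zero → sign 0
signature = (1, 1, 1)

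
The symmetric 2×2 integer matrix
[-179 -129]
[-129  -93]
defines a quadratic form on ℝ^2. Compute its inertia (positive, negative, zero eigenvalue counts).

step 0: pivot -179 → sign −
step 1: pivot -6/179 → sign −
signature = (0, 2, 0)

Answer: (0, 2, 0)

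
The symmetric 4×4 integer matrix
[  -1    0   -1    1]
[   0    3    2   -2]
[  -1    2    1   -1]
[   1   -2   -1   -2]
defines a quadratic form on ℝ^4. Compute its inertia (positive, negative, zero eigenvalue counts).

step 0: pivot -1 → sign −
step 1: pivot 3 → sign +
step 2: pivot 2/3 → sign +
step 3: pivot -3 → sign −
signature = (2, 2, 0)

Answer: (2, 2, 0)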